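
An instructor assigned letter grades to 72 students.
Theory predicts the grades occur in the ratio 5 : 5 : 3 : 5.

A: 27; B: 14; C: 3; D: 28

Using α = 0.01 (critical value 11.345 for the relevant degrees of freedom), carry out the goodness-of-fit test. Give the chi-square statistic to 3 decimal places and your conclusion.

Ratio total = 18. Expected counts: 72×5/18 = 20, 72×5/18 = 20, 72×3/18 = 12, 72×5/18 = 20.
χ² = (27−20)²/20 + (14−20)²/20 + (3−12)²/12 + (28−20)²/20
   = 2.4500 + 1.8000 + 6.7500 + 3.2000
Sum = 14.200
df = 3. Since 14.200 > 11.345, we reject H₀.

14.200; reject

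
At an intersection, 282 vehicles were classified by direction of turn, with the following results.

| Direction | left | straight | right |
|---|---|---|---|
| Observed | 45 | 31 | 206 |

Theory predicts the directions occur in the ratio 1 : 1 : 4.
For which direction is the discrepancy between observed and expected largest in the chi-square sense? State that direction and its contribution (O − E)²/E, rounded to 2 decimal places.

Ratio total = 6. Expected counts: 282×1/6 = 47, 282×1/6 = 47, 282×4/6 = 188.
left: (45 − 47)²/47 = 4/47 = 0.085
straight: (31 − 47)²/47 = 256/47 = 5.447
right: (206 − 188)²/188 = 324/188 = 1.723
The largest term is for straight: 5.45.

straight, 5.45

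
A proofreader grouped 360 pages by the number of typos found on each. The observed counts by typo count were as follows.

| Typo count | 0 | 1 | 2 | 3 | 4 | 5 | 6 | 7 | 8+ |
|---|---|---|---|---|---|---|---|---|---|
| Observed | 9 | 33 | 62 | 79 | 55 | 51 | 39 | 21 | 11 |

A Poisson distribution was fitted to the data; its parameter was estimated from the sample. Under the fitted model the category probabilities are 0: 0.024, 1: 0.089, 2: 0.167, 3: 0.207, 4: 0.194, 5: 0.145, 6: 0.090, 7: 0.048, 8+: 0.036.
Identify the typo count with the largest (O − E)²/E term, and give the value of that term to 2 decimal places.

Expected counts E_i = n·p_i: 360×0.024 = 8.64, 360×0.089 = 32.04, 360×0.167 = 60.12, 360×0.207 = 74.52, 360×0.194 = 69.84, 360×0.145 = 52.2, 360×0.090 = 32.4, 360×0.048 = 17.28, 360×0.036 = 12.96.
0: (9 − 8.64)²/8.64 = 0.1296/8.64 = 0.015
1: (33 − 32.04)²/32.04 = 0.9216/32.04 = 0.029
2: (62 − 60.12)²/60.12 = 3.5344/60.12 = 0.059
3: (79 − 74.52)²/74.52 = 20.0704/74.52 = 0.269
4: (55 − 69.84)²/69.84 = 220.2256/69.84 = 3.153
5: (51 − 52.2)²/52.2 = 1.44/52.2 = 0.028
6: (39 − 32.4)²/32.4 = 43.56/32.4 = 1.344
7: (21 − 17.28)²/17.28 = 13.8384/17.28 = 0.801
8+: (11 − 12.96)²/12.96 = 3.8416/12.96 = 0.296
The largest term is for 4: 3.15.

4, 3.15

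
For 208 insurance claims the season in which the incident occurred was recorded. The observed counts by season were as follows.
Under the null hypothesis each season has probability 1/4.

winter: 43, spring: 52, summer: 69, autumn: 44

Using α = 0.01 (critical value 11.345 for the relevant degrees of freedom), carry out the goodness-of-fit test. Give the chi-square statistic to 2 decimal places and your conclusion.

8.35; do not reject

Expected count for each of the 4 categories: 208/4 = 52.
winter: (43 − 52)²/52 = 81/52 = 1.558
spring: (52 − 52)²/52 = 0/52 = 0.000
summer: (69 − 52)²/52 = 289/52 = 5.558
autumn: (44 − 52)²/52 = 64/52 = 1.231
Sum = 8.35
df = 3. Since 8.35 < 11.345, we do not reject H₀.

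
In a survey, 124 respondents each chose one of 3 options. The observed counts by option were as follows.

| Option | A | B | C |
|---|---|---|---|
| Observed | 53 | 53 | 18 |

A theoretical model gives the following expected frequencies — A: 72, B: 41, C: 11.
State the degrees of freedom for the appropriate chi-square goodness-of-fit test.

There are k = 3 categories and no parameters were estimated from the data, so df = 3 − 1 = 2.

2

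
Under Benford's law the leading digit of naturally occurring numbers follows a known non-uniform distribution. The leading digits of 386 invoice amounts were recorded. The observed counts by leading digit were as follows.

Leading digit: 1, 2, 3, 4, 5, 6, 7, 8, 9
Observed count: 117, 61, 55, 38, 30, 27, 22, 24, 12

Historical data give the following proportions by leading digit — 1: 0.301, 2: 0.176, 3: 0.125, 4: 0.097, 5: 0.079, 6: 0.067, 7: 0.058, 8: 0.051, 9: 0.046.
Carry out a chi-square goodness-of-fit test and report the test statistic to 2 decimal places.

Expected counts E_i = n·p_i: 386×0.301 = 116.186, 386×0.176 = 67.936, 386×0.125 = 48.25, 386×0.097 = 37.442, 386×0.079 = 30.494, 386×0.067 = 25.862, 386×0.058 = 22.388, 386×0.051 = 19.686, 386×0.046 = 17.756.
1: (117 − 116.186)²/116.186 = 0.662596/116.186 = 0.006
2: (61 − 67.936)²/67.936 = 48.108096/67.936 = 0.708
3: (55 − 48.25)²/48.25 = 45.5625/48.25 = 0.944
4: (38 − 37.442)²/37.442 = 0.311364/37.442 = 0.008
5: (30 − 30.494)²/30.494 = 0.244036/30.494 = 0.008
6: (27 − 25.862)²/25.862 = 1.295044/25.862 = 0.050
7: (22 − 22.388)²/22.388 = 0.150544/22.388 = 0.007
8: (24 − 19.686)²/19.686 = 18.610596/19.686 = 0.945
9: (12 − 17.756)²/17.756 = 33.131536/17.756 = 1.866
Sum = 4.54

4.54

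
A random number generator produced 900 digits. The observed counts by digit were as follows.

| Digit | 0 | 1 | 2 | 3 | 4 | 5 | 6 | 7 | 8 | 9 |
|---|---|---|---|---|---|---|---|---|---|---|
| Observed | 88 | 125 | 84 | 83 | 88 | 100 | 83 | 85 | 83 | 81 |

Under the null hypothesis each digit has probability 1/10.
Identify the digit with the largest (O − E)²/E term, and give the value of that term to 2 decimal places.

1, 13.61

Expected count for each of the 10 categories: 900/10 = 90.
χ² = (88−90)²/90 + (125−90)²/90 + (84−90)²/90 + (83−90)²/90 + (88−90)²/90 + (100−90)²/90 + (83−90)²/90 + (85−90)²/90 + (83−90)²/90 + (81−90)²/90
   = 0.044 + 13.611 + 0.400 + 0.544 + 0.044 + 1.111 + 0.544 + 0.278 + 0.544 + 0.900
The largest term is for 1: 13.61.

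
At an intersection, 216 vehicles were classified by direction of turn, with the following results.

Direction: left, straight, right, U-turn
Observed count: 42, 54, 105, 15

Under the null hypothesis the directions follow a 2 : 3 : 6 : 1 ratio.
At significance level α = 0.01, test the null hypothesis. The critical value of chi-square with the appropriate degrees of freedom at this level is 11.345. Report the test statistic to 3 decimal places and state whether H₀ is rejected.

Ratio total = 12. Expected counts: 216×2/12 = 36, 216×3/12 = 54, 216×6/12 = 108, 216×1/12 = 18.
χ² = (42−36)²/36 + (54−54)²/54 + (105−108)²/108 + (15−18)²/18
   = 1.0000 + 0.0000 + 0.0833 + 0.5000
Sum = 1.583
df = 3. Since 1.583 < 11.345, we do not reject H₀.

1.583; do not reject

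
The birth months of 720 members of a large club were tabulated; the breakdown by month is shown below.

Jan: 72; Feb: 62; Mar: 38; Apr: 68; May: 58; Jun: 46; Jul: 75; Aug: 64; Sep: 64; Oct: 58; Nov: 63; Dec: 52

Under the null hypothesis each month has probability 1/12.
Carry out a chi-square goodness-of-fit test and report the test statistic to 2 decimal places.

20.50

Expected count for each of the 12 categories: 720/12 = 60.
Jan: (72 − 60)²/60 = 144/60 = 2.400
Feb: (62 − 60)²/60 = 4/60 = 0.067
Mar: (38 − 60)²/60 = 484/60 = 8.067
Apr: (68 − 60)²/60 = 64/60 = 1.067
May: (58 − 60)²/60 = 4/60 = 0.067
Jun: (46 − 60)²/60 = 196/60 = 3.267
Jul: (75 − 60)²/60 = 225/60 = 3.750
Aug: (64 − 60)²/60 = 16/60 = 0.267
Sep: (64 − 60)²/60 = 16/60 = 0.267
Oct: (58 − 60)²/60 = 4/60 = 0.067
Nov: (63 − 60)²/60 = 9/60 = 0.150
Dec: (52 − 60)²/60 = 64/60 = 1.067
Sum = 20.50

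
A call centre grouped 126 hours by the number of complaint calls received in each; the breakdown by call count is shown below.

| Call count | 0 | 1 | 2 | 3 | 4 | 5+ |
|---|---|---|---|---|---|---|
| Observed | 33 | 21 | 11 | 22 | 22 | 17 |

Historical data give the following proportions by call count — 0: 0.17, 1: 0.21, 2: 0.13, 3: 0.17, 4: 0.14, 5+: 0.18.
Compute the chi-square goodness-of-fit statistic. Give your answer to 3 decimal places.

11.670

Expected counts E_i = n·p_i: 126×0.17 = 21.42, 126×0.21 = 26.46, 126×0.13 = 16.38, 126×0.17 = 21.42, 126×0.14 = 17.64, 126×0.18 = 22.68.
cat         O        E   (O−E)²/E
0          33    21.42     6.2603
1          21    26.46     1.1267
2          11    16.38     1.7671
3          22    21.42     0.0157
4          22    17.64     1.0776
5+         17    22.68     1.4225
Sum = 11.670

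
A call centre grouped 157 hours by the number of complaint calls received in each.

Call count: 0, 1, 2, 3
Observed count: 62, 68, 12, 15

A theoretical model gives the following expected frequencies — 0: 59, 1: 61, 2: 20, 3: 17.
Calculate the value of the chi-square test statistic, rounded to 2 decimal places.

4.39

cat         O        E   (O−E)²/E
0          62       59      0.153
1          68       61      0.803
2          12       20      3.200
3          15       17      0.235
Sum = 4.39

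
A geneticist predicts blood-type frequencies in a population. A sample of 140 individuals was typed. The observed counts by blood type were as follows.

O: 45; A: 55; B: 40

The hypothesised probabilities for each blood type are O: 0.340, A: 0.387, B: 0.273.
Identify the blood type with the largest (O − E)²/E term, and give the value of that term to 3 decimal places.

Expected counts E_i = n·p_i: 140×0.340 = 47.6, 140×0.387 = 54.18, 140×0.273 = 38.22.
O: (45 − 47.6)²/47.6 = 6.76/47.6 = 0.1420
A: (55 − 54.18)²/54.18 = 0.6724/54.18 = 0.0124
B: (40 − 38.22)²/38.22 = 3.1684/38.22 = 0.0829
The largest term is for O: 0.142.

O, 0.142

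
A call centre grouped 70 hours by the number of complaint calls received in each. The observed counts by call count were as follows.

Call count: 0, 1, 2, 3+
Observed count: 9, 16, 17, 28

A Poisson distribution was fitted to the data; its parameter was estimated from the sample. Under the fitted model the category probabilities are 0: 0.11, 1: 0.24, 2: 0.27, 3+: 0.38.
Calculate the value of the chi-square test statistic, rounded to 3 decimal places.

0.522

Expected counts E_i = n·p_i: 70×0.11 = 7.7, 70×0.24 = 16.8, 70×0.27 = 18.9, 70×0.38 = 26.6.
0: (9 − 7.7)²/7.7 = 1.69/7.7 = 0.2195
1: (16 − 16.8)²/16.8 = 0.64/16.8 = 0.0381
2: (17 − 18.9)²/18.9 = 3.61/18.9 = 0.1910
3+: (28 − 26.6)²/26.6 = 1.96/26.6 = 0.0737
Sum = 0.522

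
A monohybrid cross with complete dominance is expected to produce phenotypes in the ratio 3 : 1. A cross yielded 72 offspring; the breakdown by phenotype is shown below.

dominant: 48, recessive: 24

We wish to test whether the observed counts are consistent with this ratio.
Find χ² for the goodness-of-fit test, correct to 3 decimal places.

Ratio total = 4. Expected counts: 72×3/4 = 54, 72×1/4 = 18.
χ² = (48−54)²/54 + (24−18)²/18
   = 0.6667 + 2.0000
Sum = 2.667

2.667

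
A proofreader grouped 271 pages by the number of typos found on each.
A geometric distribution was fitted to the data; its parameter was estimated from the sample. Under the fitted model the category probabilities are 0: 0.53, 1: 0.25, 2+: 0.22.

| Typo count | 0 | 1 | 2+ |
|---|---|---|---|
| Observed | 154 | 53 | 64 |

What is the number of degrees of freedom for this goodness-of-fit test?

There are k = 3 categories and 1 parameter estimated from the data, so df = 3 − 1 − 1 = 1.

1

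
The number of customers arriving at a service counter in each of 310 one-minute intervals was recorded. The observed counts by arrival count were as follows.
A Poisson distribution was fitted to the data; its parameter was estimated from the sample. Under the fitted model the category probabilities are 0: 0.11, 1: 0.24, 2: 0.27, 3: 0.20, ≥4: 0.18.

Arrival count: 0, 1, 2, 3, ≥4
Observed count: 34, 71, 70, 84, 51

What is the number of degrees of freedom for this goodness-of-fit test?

3

There are k = 5 categories and 1 parameter estimated from the data, so df = 5 − 1 − 1 = 3.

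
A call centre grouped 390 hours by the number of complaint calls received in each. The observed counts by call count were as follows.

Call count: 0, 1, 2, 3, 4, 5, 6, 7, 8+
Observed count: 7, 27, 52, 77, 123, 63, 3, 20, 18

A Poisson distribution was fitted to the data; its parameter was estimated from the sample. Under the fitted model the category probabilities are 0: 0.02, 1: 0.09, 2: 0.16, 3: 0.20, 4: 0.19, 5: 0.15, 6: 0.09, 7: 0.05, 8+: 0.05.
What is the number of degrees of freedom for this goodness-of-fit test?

There are k = 9 categories and 1 parameter estimated from the data, so df = 9 − 1 − 1 = 7.

7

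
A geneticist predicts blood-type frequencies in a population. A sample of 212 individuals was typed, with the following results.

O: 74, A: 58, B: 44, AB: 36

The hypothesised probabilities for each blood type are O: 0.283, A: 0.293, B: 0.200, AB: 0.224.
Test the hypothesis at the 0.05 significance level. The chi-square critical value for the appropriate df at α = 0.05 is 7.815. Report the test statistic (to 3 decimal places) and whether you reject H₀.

Expected counts E_i = n·p_i: 212×0.283 = 59.996, 212×0.293 = 62.116, 212×0.200 = 42.4, 212×0.224 = 47.488.
χ² = (74−59.996)²/59.996 + (58−62.116)²/62.116 + (44−42.4)²/42.4 + (36−47.488)²/47.488
   = 3.2688 + 0.2727 + 0.0604 + 2.7791
Sum = 6.381
df = 3. Since 6.381 < 7.815, we do not reject H₀.

6.381; do not reject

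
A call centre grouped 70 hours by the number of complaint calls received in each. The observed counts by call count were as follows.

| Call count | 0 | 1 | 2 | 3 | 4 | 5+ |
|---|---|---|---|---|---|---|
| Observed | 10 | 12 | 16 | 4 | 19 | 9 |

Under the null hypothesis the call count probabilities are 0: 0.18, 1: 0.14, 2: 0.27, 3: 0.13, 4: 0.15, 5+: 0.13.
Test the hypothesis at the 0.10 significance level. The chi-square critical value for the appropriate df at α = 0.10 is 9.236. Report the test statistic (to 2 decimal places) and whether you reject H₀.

Expected counts E_i = n·p_i: 70×0.18 = 12.6, 70×0.14 = 9.8, 70×0.27 = 18.9, 70×0.13 = 9.1, 70×0.15 = 10.5, 70×0.13 = 9.1.
0: (10 − 12.6)²/12.6 = 6.76/12.6 = 0.537
1: (12 − 9.8)²/9.8 = 4.84/9.8 = 0.494
2: (16 − 18.9)²/18.9 = 8.41/18.9 = 0.445
3: (4 − 9.1)²/9.1 = 26.01/9.1 = 2.858
4: (19 − 10.5)²/10.5 = 72.25/10.5 = 6.881
5+: (9 − 9.1)²/9.1 = 0.01/9.1 = 0.001
Sum = 11.22
df = 5. Since 11.22 > 9.236, we reject H₀.

11.22; reject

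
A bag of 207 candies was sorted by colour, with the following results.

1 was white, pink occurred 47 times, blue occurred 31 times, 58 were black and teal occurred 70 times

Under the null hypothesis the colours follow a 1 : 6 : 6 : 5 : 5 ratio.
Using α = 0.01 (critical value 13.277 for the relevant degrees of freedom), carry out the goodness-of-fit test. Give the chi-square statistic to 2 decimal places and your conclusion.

Ratio total = 23. Expected counts: 207×1/23 = 9, 207×6/23 = 54, 207×6/23 = 54, 207×5/23 = 45, 207×5/23 = 45.
white: (1 − 9)²/9 = 64/9 = 7.111
pink: (47 − 54)²/54 = 49/54 = 0.907
blue: (31 − 54)²/54 = 529/54 = 9.796
black: (58 − 45)²/45 = 169/45 = 3.756
teal: (70 − 45)²/45 = 625/45 = 13.889
Sum = 35.46
df = 4. Since 35.46 > 13.277, we reject H₀.

35.46; reject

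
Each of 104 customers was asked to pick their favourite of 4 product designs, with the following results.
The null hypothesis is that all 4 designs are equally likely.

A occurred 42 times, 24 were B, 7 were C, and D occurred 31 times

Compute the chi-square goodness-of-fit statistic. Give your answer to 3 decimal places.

Expected count for each of the 4 categories: 104/4 = 26.
A: (42 − 26)²/26 = 256/26 = 9.8462
B: (24 − 26)²/26 = 4/26 = 0.1538
C: (7 − 26)²/26 = 361/26 = 13.8846
D: (31 − 26)²/26 = 25/26 = 0.9615
Sum = 24.846

24.846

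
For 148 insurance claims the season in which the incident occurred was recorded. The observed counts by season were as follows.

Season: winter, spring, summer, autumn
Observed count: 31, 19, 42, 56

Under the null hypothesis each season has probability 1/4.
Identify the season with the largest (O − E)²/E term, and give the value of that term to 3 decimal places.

Under H₀ each category has probability 1/4, so each expected count is 148/4 = 37.
cat         O        E   (O−E)²/E
winter     31       37     0.9730
spring     19       37     8.7568
summer     42       37     0.6757
autumn     56       37     9.7568
The largest term is for autumn: 9.757.

autumn, 9.757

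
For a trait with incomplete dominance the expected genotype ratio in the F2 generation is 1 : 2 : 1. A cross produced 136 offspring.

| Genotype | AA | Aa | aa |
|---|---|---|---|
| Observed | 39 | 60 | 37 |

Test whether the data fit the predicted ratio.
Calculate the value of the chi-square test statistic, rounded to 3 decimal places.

Ratio total = 4. Expected counts: 136×1/4 = 34, 136×2/4 = 68, 136×1/4 = 34.
χ² = (39−34)²/34 + (60−68)²/68 + (37−34)²/34
   = 0.7353 + 0.9412 + 0.2647
Sum = 1.941

1.941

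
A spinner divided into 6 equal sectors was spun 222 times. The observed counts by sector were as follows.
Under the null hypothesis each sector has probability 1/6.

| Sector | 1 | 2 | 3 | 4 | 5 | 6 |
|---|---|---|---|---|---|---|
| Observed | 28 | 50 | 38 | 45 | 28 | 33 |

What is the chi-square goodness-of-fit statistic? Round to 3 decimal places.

11.135

Expected count for each of the 6 categories: 222/6 = 37.
χ² = (28−37)²/37 + (50−37)²/37 + (38−37)²/37 + (45−37)²/37 + (28−37)²/37 + (33−37)²/37
   = 2.1892 + 4.5676 + 0.0270 + 1.7297 + 2.1892 + 0.4324
Sum = 11.135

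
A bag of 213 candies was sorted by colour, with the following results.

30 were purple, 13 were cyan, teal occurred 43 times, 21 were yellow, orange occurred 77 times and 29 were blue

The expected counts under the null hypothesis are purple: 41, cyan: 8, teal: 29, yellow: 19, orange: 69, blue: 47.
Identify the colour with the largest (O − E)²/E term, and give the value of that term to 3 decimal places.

blue, 6.894

χ² = (30−41)²/41 + (13−8)²/8 + (43−29)²/29 + (21−19)²/19 + (77−69)²/69 + (29−47)²/47
   = 2.9512 + 3.1250 + 6.7586 + 0.2105 + 0.9275 + 6.8936
The largest term is for blue: 6.894.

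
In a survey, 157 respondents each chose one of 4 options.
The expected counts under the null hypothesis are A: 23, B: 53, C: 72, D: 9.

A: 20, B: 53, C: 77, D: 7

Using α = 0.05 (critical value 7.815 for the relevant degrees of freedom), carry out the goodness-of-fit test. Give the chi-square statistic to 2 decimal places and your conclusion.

1.18; do not reject

A: (20 − 23)²/23 = 9/23 = 0.391
B: (53 − 53)²/53 = 0/53 = 0.000
C: (77 − 72)²/72 = 25/72 = 0.347
D: (7 − 9)²/9 = 4/9 = 0.444
Sum = 1.18
df = 3. Since 1.18 < 7.815, we do not reject H₀.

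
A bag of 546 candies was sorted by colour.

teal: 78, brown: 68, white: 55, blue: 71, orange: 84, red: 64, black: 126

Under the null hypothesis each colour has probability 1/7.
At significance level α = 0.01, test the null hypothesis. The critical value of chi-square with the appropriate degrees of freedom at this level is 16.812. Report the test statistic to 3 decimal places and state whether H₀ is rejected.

Under H₀ each category has probability 1/7, so each expected count is 546/7 = 78.
χ² = (78−78)²/78 + (68−78)²/78 + (55−78)²/78 + (71−78)²/78 + (84−78)²/78 + (64−78)²/78 + (126−78)²/78
   = 0.0000 + 1.2821 + 6.7821 + 0.6282 + 0.4615 + 2.5128 + 29.5385
Sum = 41.205
df = 6. Since 41.205 > 16.812, we reject H₀.

41.205; reject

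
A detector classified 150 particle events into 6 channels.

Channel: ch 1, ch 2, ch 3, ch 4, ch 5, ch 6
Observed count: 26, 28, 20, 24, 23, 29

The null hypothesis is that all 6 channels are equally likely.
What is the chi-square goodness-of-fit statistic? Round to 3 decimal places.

2.240

Under H₀ each category has probability 1/6, so each expected count is 150/6 = 25.
ch 1: (26 − 25)²/25 = 1/25 = 0.0400
ch 2: (28 − 25)²/25 = 9/25 = 0.3600
ch 3: (20 − 25)²/25 = 25/25 = 1.0000
ch 4: (24 − 25)²/25 = 1/25 = 0.0400
ch 5: (23 − 25)²/25 = 4/25 = 0.1600
ch 6: (29 − 25)²/25 = 16/25 = 0.6400
Sum = 2.240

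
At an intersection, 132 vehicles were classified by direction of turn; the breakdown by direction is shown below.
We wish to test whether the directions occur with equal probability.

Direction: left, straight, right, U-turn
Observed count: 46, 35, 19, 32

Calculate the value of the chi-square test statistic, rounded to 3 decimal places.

11.212

Expected count for each of the 4 categories: 132/4 = 33.
left: (46 − 33)²/33 = 169/33 = 5.1212
straight: (35 − 33)²/33 = 4/33 = 0.1212
right: (19 − 33)²/33 = 196/33 = 5.9394
U-turn: (32 − 33)²/33 = 1/33 = 0.0303
Sum = 11.212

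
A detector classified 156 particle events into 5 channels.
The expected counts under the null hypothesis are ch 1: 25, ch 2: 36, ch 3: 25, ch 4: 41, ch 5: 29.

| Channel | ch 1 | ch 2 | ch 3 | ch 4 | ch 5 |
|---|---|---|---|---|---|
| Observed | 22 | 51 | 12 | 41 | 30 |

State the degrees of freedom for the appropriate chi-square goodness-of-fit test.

4

There are k = 5 categories and no parameters were estimated from the data, so df = 5 − 1 = 4.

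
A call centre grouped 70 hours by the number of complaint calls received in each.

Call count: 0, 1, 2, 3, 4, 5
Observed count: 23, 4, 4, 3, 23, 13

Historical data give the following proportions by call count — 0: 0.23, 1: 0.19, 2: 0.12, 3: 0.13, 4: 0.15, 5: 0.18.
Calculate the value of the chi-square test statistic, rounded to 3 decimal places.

30.748

Expected counts E_i = n·p_i: 70×0.23 = 16.1, 70×0.19 = 13.3, 70×0.12 = 8.4, 70×0.13 = 9.1, 70×0.15 = 10.5, 70×0.18 = 12.6.
χ² = (23−16.1)²/16.1 + (4−13.3)²/13.3 + (4−8.4)²/8.4 + (3−9.1)²/9.1 + (23−10.5)²/10.5 + (13−12.6)²/12.6
   = 2.9571 + 6.5030 + 2.3048 + 4.0890 + 14.8810 + 0.0127
Sum = 30.748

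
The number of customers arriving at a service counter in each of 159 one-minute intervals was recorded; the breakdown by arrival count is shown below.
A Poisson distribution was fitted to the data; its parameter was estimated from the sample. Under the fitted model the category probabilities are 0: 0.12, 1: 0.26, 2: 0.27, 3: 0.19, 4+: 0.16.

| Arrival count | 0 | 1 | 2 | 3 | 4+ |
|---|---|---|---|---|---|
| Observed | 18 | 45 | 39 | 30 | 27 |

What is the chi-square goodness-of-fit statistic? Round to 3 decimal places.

0.842

Expected counts E_i = n·p_i: 159×0.12 = 19.08, 159×0.26 = 41.34, 159×0.27 = 42.93, 159×0.19 = 30.21, 159×0.16 = 25.44.
χ² = (18−19.08)²/19.08 + (45−41.34)²/41.34 + (39−42.93)²/42.93 + (30−30.21)²/30.21 + (27−25.44)²/25.44
   = 0.0611 + 0.3240 + 0.3598 + 0.0015 + 0.0957
Sum = 0.842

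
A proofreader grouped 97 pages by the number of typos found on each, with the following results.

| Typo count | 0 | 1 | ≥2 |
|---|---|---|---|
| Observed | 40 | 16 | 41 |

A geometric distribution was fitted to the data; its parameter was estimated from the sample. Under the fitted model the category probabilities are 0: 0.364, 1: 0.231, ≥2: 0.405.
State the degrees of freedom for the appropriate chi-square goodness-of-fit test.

1

There are k = 3 categories and 1 parameter estimated from the data, so df = 3 − 1 − 1 = 1.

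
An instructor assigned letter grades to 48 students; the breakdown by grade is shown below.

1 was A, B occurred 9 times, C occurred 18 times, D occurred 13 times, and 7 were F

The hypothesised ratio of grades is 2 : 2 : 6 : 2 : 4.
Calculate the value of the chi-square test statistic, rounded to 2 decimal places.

15.92

Ratio total = 16. Expected counts: 48×2/16 = 6, 48×2/16 = 6, 48×6/16 = 18, 48×2/16 = 6, 48×4/16 = 12.
χ² = (1−6)²/6 + (9−6)²/6 + (18−18)²/18 + (13−6)²/6 + (7−12)²/12
   = 4.167 + 1.500 + 0.000 + 8.167 + 2.083
Sum = 15.92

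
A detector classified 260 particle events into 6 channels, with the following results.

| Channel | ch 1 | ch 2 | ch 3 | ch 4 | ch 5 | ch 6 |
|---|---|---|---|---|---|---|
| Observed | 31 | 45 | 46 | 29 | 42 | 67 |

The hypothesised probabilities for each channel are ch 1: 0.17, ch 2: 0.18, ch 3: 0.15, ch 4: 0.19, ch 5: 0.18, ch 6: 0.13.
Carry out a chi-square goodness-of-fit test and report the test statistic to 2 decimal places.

46.79

Expected counts E_i = n·p_i: 260×0.17 = 44.2, 260×0.18 = 46.8, 260×0.15 = 39, 260×0.19 = 49.4, 260×0.18 = 46.8, 260×0.13 = 33.8.
ch 1: (31 − 44.2)²/44.2 = 174.24/44.2 = 3.942
ch 2: (45 − 46.8)²/46.8 = 3.24/46.8 = 0.069
ch 3: (46 − 39)²/39 = 49/39 = 1.256
ch 4: (29 − 49.4)²/49.4 = 416.16/49.4 = 8.424
ch 5: (42 − 46.8)²/46.8 = 23.04/46.8 = 0.492
ch 6: (67 − 33.8)²/33.8 = 1102.24/33.8 = 32.611
Sum = 46.79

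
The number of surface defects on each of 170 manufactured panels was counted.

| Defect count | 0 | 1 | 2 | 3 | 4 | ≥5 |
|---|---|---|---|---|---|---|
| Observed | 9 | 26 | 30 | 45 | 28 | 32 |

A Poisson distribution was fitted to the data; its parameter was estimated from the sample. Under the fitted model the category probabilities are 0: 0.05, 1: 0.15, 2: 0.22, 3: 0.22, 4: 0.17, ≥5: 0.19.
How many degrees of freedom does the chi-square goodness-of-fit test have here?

4

There are k = 6 categories and 1 parameter estimated from the data, so df = 6 − 1 − 1 = 4.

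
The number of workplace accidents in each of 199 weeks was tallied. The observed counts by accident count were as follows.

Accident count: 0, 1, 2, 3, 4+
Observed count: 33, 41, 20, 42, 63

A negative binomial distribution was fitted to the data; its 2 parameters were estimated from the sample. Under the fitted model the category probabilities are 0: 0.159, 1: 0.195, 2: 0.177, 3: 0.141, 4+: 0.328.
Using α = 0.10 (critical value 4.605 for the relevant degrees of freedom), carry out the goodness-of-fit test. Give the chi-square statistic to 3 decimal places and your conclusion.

Expected counts E_i = n·p_i: 199×0.159 = 31.641, 199×0.195 = 38.805, 199×0.177 = 35.223, 199×0.141 = 28.059, 199×0.328 = 65.272.
0: (33 − 31.641)²/31.641 = 1.846881/31.641 = 0.0584
1: (41 − 38.805)²/38.805 = 4.818025/38.805 = 0.1242
2: (20 − 35.223)²/35.223 = 231.739729/35.223 = 6.5792
3: (42 − 28.059)²/28.059 = 194.351481/28.059 = 6.9265
4+: (63 − 65.272)²/65.272 = 5.161984/65.272 = 0.0791
Sum = 13.767
df = 2. Since 13.767 > 4.605, we reject H₀.

13.767; reject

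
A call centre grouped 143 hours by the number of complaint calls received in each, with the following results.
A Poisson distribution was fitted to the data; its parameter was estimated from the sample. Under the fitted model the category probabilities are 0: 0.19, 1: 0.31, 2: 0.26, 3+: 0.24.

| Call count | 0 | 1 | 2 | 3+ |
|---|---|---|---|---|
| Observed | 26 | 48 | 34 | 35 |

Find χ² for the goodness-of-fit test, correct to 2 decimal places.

Expected counts E_i = n·p_i: 143×0.19 = 27.17, 143×0.31 = 44.33, 143×0.26 = 37.18, 143×0.24 = 34.32.
χ² = (26−27.17)²/27.17 + (48−44.33)²/44.33 + (34−37.18)²/37.18 + (35−34.32)²/34.32
   = 0.050 + 0.304 + 0.272 + 0.013
Sum = 0.64

0.64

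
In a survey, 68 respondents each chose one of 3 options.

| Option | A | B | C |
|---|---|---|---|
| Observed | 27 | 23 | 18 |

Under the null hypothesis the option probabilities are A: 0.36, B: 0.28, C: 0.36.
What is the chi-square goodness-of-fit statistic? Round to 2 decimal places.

2.80

Expected counts E_i = n·p_i: 68×0.36 = 24.48, 68×0.28 = 19.04, 68×0.36 = 24.48.
χ² = (27−24.48)²/24.48 + (23−19.04)²/19.04 + (18−24.48)²/24.48
   = 0.259 + 0.824 + 1.715
Sum = 2.80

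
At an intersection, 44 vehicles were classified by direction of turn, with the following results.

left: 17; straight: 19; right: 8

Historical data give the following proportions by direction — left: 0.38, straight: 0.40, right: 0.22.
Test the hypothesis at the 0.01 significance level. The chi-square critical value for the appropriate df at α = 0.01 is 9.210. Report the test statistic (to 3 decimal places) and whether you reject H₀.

Expected counts E_i = n·p_i: 44×0.38 = 16.72, 44×0.40 = 17.6, 44×0.22 = 9.68.
χ² = (17−16.72)²/16.72 + (19−17.6)²/17.6 + (8−9.68)²/9.68
   = 0.0047 + 0.1114 + 0.2916
Sum = 0.408
df = 2. Since 0.408 < 9.210, we do not reject H₀.

0.408; do not reject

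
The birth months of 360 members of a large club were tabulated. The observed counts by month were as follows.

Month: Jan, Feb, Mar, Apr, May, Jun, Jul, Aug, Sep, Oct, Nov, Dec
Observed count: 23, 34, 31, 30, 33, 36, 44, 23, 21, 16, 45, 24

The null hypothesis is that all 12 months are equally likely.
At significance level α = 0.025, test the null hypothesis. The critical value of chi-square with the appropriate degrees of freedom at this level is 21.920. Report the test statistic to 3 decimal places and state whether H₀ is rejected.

29.800; reject

Expected count for each of the 12 categories: 360/12 = 30.
Jan: (23 − 30)²/30 = 49/30 = 1.6333
Feb: (34 − 30)²/30 = 16/30 = 0.5333
Mar: (31 − 30)²/30 = 1/30 = 0.0333
Apr: (30 − 30)²/30 = 0/30 = 0.0000
May: (33 − 30)²/30 = 9/30 = 0.3000
Jun: (36 − 30)²/30 = 36/30 = 1.2000
Jul: (44 − 30)²/30 = 196/30 = 6.5333
Aug: (23 − 30)²/30 = 49/30 = 1.6333
Sep: (21 − 30)²/30 = 81/30 = 2.7000
Oct: (16 − 30)²/30 = 196/30 = 6.5333
Nov: (45 − 30)²/30 = 225/30 = 7.5000
Dec: (24 − 30)²/30 = 36/30 = 1.2000
Sum = 29.800
df = 11. Since 29.800 > 21.920, we reject H₀.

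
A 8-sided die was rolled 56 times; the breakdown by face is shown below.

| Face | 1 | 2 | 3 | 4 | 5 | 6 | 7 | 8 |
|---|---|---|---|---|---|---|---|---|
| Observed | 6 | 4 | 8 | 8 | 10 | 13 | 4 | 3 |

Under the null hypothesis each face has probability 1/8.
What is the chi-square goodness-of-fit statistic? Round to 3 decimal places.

Expected count for each of the 8 categories: 56/8 = 7.
cat         O        E   (O−E)²/E
1           6        7     0.1429
2           4        7     1.2857
3           8        7     0.1429
4           8        7     0.1429
5          10        7     1.2857
6          13        7     5.1429
7           4        7     1.2857
8           3        7     2.2857
Sum = 11.714

11.714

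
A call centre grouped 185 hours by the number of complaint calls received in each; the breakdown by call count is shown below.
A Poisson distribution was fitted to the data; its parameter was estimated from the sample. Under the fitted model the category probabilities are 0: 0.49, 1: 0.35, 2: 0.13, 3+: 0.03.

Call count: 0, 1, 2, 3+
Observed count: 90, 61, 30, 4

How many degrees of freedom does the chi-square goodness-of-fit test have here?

2

There are k = 4 categories and 1 parameter estimated from the data, so df = 4 − 1 − 1 = 2.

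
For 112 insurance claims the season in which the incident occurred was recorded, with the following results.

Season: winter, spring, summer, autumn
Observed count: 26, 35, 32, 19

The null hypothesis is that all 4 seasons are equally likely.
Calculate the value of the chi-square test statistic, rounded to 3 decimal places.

Under H₀ each category has probability 1/4, so each expected count is 112/4 = 28.
winter: (26 − 28)²/28 = 4/28 = 0.1429
spring: (35 − 28)²/28 = 49/28 = 1.7500
summer: (32 − 28)²/28 = 16/28 = 0.5714
autumn: (19 − 28)²/28 = 81/28 = 2.8929
Sum = 5.357

5.357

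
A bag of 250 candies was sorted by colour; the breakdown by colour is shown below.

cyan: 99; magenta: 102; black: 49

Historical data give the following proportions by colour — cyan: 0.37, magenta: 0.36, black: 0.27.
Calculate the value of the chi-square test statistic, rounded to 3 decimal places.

7.127

Expected counts E_i = n·p_i: 250×0.37 = 92.5, 250×0.36 = 90, 250×0.27 = 67.5.
cat          O        E   (O−E)²/E
cyan        99     92.5     0.4568
magenta    102       90     1.6000
black       49     67.5     5.0704
Sum = 7.127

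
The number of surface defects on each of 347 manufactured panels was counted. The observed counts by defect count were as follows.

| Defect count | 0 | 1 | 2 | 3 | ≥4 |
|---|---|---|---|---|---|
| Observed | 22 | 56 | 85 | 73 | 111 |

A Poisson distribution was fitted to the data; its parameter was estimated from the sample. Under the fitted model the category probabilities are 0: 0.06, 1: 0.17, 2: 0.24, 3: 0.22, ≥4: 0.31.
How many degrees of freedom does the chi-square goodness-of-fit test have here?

There are k = 5 categories and 1 parameter estimated from the data, so df = 5 − 1 − 1 = 3.

3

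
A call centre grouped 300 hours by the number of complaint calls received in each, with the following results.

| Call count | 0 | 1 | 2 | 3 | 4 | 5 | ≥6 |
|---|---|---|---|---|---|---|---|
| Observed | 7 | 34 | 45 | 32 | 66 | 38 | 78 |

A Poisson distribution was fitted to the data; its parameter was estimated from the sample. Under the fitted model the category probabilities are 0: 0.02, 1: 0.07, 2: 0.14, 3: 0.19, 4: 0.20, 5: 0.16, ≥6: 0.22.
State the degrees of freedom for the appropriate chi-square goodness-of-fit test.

There are k = 7 categories and 1 parameter estimated from the data, so df = 7 − 1 − 1 = 5.

5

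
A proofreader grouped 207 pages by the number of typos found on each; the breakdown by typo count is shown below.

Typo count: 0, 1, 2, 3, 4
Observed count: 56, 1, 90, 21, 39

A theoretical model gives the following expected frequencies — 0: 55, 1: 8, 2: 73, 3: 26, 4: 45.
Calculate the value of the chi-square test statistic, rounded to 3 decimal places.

11.864

0: (56 − 55)²/55 = 1/55 = 0.0182
1: (1 − 8)²/8 = 49/8 = 6.1250
2: (90 − 73)²/73 = 289/73 = 3.9589
3: (21 − 26)²/26 = 25/26 = 0.9615
4: (39 − 45)²/45 = 36/45 = 0.8000
Sum = 11.864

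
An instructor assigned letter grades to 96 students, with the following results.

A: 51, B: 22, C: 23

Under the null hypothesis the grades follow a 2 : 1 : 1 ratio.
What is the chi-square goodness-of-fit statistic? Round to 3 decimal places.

Ratio total = 4. Expected counts: 96×2/4 = 48, 96×1/4 = 24, 96×1/4 = 24.
χ² = (51−48)²/48 + (22−24)²/24 + (23−24)²/24
   = 0.1875 + 0.1667 + 0.0417
Sum = 0.396

0.396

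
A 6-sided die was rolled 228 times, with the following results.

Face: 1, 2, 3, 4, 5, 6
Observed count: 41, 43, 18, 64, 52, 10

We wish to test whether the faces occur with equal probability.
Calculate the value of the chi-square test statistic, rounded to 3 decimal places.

55.000

Expected count for each of the 6 categories: 228/6 = 38.
χ² = (41−38)²/38 + (43−38)²/38 + (18−38)²/38 + (64−38)²/38 + (52−38)²/38 + (10−38)²/38
   = 0.2368 + 0.6579 + 10.5263 + 17.7895 + 5.1579 + 20.6316
Sum = 55.000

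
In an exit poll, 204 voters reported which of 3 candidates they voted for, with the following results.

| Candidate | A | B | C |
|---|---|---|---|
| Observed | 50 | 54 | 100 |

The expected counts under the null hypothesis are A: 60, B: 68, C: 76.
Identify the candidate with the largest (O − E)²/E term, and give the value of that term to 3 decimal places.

cat         O        E   (O−E)²/E
A          50       60     1.6667
B          54       68     2.8824
C         100       76     7.5789
The largest term is for C: 7.579.

C, 7.579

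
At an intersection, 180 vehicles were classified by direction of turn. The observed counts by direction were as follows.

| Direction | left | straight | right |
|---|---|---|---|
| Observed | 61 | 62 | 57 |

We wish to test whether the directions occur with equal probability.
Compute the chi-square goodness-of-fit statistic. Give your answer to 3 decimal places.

Expected count for each of the 3 categories: 180/3 = 60.
cat           O        E   (O−E)²/E
left         61       60     0.0167
straight     62       60     0.0667
right        57       60     0.1500
Sum = 0.233

0.233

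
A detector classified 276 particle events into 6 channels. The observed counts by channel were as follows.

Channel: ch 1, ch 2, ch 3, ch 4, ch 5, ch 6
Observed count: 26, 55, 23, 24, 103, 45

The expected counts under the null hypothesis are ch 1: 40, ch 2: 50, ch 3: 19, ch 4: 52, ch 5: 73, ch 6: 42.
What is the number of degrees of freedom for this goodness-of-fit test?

There are k = 6 categories and no parameters were estimated from the data, so df = 6 − 1 = 5.

5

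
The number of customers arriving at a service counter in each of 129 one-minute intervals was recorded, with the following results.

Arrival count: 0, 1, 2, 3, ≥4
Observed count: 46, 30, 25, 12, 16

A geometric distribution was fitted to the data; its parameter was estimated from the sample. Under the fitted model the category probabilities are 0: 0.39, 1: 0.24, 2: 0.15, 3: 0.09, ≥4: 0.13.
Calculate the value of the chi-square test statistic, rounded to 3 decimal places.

2.097

Expected counts E_i = n·p_i: 129×0.39 = 50.31, 129×0.24 = 30.96, 129×0.15 = 19.35, 129×0.09 = 11.61, 129×0.13 = 16.77.
χ² = (46−50.31)²/50.31 + (30−30.96)²/30.96 + (25−19.35)²/19.35 + (12−11.61)²/11.61 + (16−16.77)²/16.77
   = 0.3692 + 0.0298 + 1.6497 + 0.0131 + 0.0354
Sum = 2.097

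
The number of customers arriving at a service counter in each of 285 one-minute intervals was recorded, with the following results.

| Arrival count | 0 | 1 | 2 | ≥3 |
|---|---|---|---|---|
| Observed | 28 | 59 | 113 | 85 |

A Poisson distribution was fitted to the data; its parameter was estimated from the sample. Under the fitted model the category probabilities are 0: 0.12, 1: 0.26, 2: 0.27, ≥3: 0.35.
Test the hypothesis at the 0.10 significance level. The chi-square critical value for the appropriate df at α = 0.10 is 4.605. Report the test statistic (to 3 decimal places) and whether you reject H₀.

23.271; reject

Expected counts E_i = n·p_i: 285×0.12 = 34.2, 285×0.26 = 74.1, 285×0.27 = 76.95, 285×0.35 = 99.75.
χ² = (28−34.2)²/34.2 + (59−74.1)²/74.1 + (113−76.95)²/76.95 + (85−99.75)²/99.75
   = 1.1240 + 3.0771 + 16.8889 + 2.1811
Sum = 23.271
df = 2. Since 23.271 > 4.605, we reject H₀.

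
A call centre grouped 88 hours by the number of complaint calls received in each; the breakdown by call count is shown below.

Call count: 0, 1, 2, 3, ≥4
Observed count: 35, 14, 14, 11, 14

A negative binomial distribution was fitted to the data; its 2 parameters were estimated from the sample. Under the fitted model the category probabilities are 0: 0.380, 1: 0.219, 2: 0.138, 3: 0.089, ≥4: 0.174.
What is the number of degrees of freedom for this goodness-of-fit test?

There are k = 5 categories and 2 parameters estimated from the data, so df = 5 − 1 − 2 = 2.

2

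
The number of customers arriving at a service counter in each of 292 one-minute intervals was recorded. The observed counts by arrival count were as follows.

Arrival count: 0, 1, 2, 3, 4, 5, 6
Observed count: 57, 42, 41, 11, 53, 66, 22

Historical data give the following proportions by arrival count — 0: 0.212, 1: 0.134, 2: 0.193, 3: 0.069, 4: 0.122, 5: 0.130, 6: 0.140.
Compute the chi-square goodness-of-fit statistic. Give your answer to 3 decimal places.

46.844

Expected counts E_i = n·p_i: 292×0.212 = 61.904, 292×0.134 = 39.128, 292×0.193 = 56.356, 292×0.069 = 20.148, 292×0.122 = 35.624, 292×0.130 = 37.96, 292×0.140 = 40.88.
0: (57 − 61.904)²/61.904 = 24.049216/61.904 = 0.3885
1: (42 − 39.128)²/39.128 = 8.248384/39.128 = 0.2108
2: (41 − 56.356)²/56.356 = 235.806736/56.356 = 4.1842
3: (11 − 20.148)²/20.148 = 83.685904/20.148 = 4.1536
4: (53 − 35.624)²/35.624 = 301.925376/35.624 = 8.4753
5: (66 − 37.96)²/37.96 = 786.2416/37.96 = 20.7124
6: (22 − 40.88)²/40.88 = 356.4544/40.88 = 8.7195
Sum = 46.844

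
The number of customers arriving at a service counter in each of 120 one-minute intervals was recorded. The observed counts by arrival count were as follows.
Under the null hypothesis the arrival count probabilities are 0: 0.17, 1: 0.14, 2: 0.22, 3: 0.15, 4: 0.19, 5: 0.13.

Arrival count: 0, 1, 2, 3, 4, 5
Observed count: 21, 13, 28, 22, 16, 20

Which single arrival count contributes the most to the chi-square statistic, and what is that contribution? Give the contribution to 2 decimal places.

Expected counts E_i = n·p_i: 120×0.17 = 20.4, 120×0.14 = 16.8, 120×0.22 = 26.4, 120×0.15 = 18, 120×0.19 = 22.8, 120×0.13 = 15.6.
χ² = (21−20.4)²/20.4 + (13−16.8)²/16.8 + (28−26.4)²/26.4 + (22−18)²/18 + (16−22.8)²/22.8 + (20−15.6)²/15.6
   = 0.018 + 0.860 + 0.097 + 0.889 + 2.028 + 1.241
The largest term is for 4: 2.03.

4, 2.03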